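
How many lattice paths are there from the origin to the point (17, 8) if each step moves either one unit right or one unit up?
Number of paths = 1081575

A monotone lattice path from (0, 0) to (17, 8) consists of 17 east steps and 8 north steps in some order, so it is determined by which 17 of the 25 steps are east. The count is C(25, 17) = 1081575.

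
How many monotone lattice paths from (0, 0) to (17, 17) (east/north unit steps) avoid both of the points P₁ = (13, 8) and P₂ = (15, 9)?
Number of paths = 2156744340

Inclusion–exclusion. Total paths: C(34, 17) = 2333606220. Through P₁: C(21, 13)·C(13, 4) = 145495350. Through P₂: C(24, 15)·C(10, 2) = 58837680. Since P₁ is strictly southwest of P₂, a monotone path through both must visit P₁ then P₂; paths through both = C(21, 13)·C(3, 2)·C(10, 2) = 27471150. Avoid both = 2333606220 − 145495350 − 58837680 + 27471150 = 2156744340.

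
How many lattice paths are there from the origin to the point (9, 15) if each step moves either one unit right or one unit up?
Number of paths = 1307504

A monotone lattice path from (0, 0) to (9, 15) consists of 9 east steps and 15 north steps in some order, so it is determined by which 9 of the 24 steps are east. The count is C(24, 9) = 1307504.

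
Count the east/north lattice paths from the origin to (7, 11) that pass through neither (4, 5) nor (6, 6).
Number of paths = 17964

Inclusion–exclusion. Total paths: C(18, 7) = 31824. Through P₁: C(9, 4)·C(9, 3) = 10584. Through P₂: C(12, 6)·C(6, 1) = 5544. Since P₁ is strictly southwest of P₂, a monotone path through both must visit P₁ then P₂; paths through both = C(9, 4)·C(3, 2)·C(6, 1) = 2268. Avoid both = 31824 − 10584 − 5544 + 2268 = 17964.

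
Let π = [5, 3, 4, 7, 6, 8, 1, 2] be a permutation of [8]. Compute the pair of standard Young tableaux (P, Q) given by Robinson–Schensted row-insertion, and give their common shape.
P = [1, 2, 6, 8] / [3, 4] / [5, 7];  Q = [1, 3, 4, 6] / [2, 5] / [7, 8];  common shape = (4, 2, 2)

Row-insert the values π_1, π_2, … into P one at a time, bumping the leftmost entry strictly greater than the inserted value down to the next row. The recording tableau Q records, in position (i, j), the step at which that cell was added to P.
  Insert 5 (step 1): P = [5];  Q = [1]
  Insert 3 (step 2): P = [3] / [5];  Q = [1] / [2]
  Insert 4 (step 3): P = [3, 4] / [5];  Q = [1, 3] / [2]
  Insert 7 (step 4): P = [3, 4, 7] / [5];  Q = [1, 3, 4] / [2]
  Insert 6 (step 5): P = [3, 4, 6] / [5, 7];  Q = [1, 3, 4] / [2, 5]
  Insert 8 (step 6): P = [3, 4, 6, 8] / [5, 7];  Q = [1, 3, 4, 6] / [2, 5]
  Insert 1 (step 7): P = [1, 4, 6, 8] / [3, 7] / [5];  Q = [1, 3, 4, 6] / [2, 5] / [7]
  Insert 2 (step 8): P = [1, 2, 6, 8] / [3, 4] / [5, 7];  Q = [1, 3, 4, 6] / [2, 5] / [7, 8]
Final shape: (4, 2, 2).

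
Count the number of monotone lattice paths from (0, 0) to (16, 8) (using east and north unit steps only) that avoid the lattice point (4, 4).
Number of paths = 608071

Total paths from (0, 0) to (16, 8): C(24, 16) = 735471. Paths through (4, 4): (paths (0, 0) → (4, 4)) × (paths (4, 4) → (16, 8)) = C(8, 4) · C(16, 12) = 70 · 1820 = 127400. Avoidance count = 735471 − 127400 = 608071.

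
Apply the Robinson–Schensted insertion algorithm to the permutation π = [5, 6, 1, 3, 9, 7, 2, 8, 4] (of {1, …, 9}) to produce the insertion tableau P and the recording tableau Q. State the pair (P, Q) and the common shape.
P = [1, 2, 4, 8] / [3, 6, 7] / [5, 9];  Q = [1, 2, 5, 8] / [3, 4, 6] / [7, 9];  common shape = (4, 3, 2)

Row-insert the values π_1, π_2, … into P one at a time, bumping the leftmost entry strictly greater than the inserted value down to the next row. The recording tableau Q records, in position (i, j), the step at which that cell was added to P.
  Insert 5 (step 1): P = [5];  Q = [1]
  Insert 6 (step 2): P = [5, 6];  Q = [1, 2]
  Insert 1 (step 3): P = [1, 6] / [5];  Q = [1, 2] / [3]
  Insert 3 (step 4): P = [1, 3] / [5, 6];  Q = [1, 2] / [3, 4]
  Insert 9 (step 5): P = [1, 3, 9] / [5, 6];  Q = [1, 2, 5] / [3, 4]
  Insert 7 (step 6): P = [1, 3, 7] / [5, 6, 9];  Q = [1, 2, 5] / [3, 4, 6]
  Insert 2 (step 7): P = [1, 2, 7] / [3, 6, 9] / [5];  Q = [1, 2, 5] / [3, 4, 6] / [7]
  Insert 8 (step 8): P = [1, 2, 7, 8] / [3, 6, 9] / [5];  Q = [1, 2, 5, 8] / [3, 4, 6] / [7]
  Insert 4 (step 9): P = [1, 2, 4, 8] / [3, 6, 7] / [5, 9];  Q = [1, 2, 5, 8] / [3, 4, 6] / [7, 9]
Final shape: (4, 3, 2).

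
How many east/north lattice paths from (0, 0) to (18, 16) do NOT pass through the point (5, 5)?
Number of paths = 1574933142

Total paths from (0, 0) to (18, 16): C(34, 18) = 2203961430. Paths through (5, 5): (paths (0, 0) → (5, 5)) × (paths (5, 5) → (18, 16)) = C(10, 5) · C(24, 13) = 252 · 2496144 = 629028288. Avoidance count = 2203961430 − 629028288 = 1574933142.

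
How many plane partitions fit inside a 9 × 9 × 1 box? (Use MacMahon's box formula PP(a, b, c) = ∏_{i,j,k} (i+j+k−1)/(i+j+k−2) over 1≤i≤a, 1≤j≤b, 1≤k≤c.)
PP(9, 9, 1) = 48620

Evaluate the triple product over i = 1..9, j = 1..9, k = 1..1. The factors are (2/1) · (3/2) · (4/3) · (5/4) · (6/5) · (7/6) · (8/7) · (9/8) · … (81 factors total). The numerators and denominators telescope so the product is an integer; carrying out the multiplication exactly gives PP(9, 9, 1) = 48620.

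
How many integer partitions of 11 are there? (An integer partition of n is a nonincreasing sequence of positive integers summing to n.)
p(11) = 56

List all partitions of 11: 11, 10+1, 9+2, 9+1+1, 8+3, 8+2+1, 8+1+1+1, 7+4, 7+3+1, 7+2+2, 7+2+1+1, 7+1+1+1+1, 6+5, 6+4+1, 6+3+2, 6+3+1+1, 6+2+2+1, 6+2+1+1+1, 6+1+1+1+1+1, 5+5+1, 5+4+2, 5+4+1+1, 5+3+3, 5+3+2+1, 5+3+1+1+1, 5+2+2+2, 5+2+2+1+1, 5+2+1+1+1+1, 5+1+1+1+1+1+1, 4+4+3, … (56 total). Counting them gives p(11) = 56.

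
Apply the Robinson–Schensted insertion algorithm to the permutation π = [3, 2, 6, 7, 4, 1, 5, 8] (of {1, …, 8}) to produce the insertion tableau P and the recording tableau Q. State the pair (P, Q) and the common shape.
P = [1, 4, 5, 8] / [2, 6, 7] / [3];  Q = [1, 3, 4, 8] / [2, 5, 7] / [6];  common shape = (4, 3, 1)

Row-insert the values π_1, π_2, … into P one at a time, bumping the leftmost entry strictly greater than the inserted value down to the next row. The recording tableau Q records, in position (i, j), the step at which that cell was added to P.
  Insert 3 (step 1): P = [3];  Q = [1]
  Insert 2 (step 2): P = [2] / [3];  Q = [1] / [2]
  Insert 6 (step 3): P = [2, 6] / [3];  Q = [1, 3] / [2]
  Insert 7 (step 4): P = [2, 6, 7] / [3];  Q = [1, 3, 4] / [2]
  Insert 4 (step 5): P = [2, 4, 7] / [3, 6];  Q = [1, 3, 4] / [2, 5]
  Insert 1 (step 6): P = [1, 4, 7] / [2, 6] / [3];  Q = [1, 3, 4] / [2, 5] / [6]
  Insert 5 (step 7): P = [1, 4, 5] / [2, 6, 7] / [3];  Q = [1, 3, 4] / [2, 5, 7] / [6]
  Insert 8 (step 8): P = [1, 4, 5, 8] / [2, 6, 7] / [3];  Q = [1, 3, 4, 8] / [2, 5, 7] / [6]
Final shape: (4, 3, 1).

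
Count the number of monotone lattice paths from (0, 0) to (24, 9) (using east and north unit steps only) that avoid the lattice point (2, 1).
Number of paths = 21008325

Total paths from (0, 0) to (24, 9): C(33, 24) = 38567100. Paths through (2, 1): (paths (0, 0) → (2, 1)) × (paths (2, 1) → (24, 9)) = C(3, 2) · C(30, 22) = 3 · 5852925 = 17558775. Avoidance count = 38567100 − 17558775 = 21008325.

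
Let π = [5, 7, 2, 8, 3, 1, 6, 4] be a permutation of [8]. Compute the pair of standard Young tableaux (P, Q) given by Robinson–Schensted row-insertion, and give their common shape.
P = [1, 3, 4] / [2, 6, 8] / [5, 7];  Q = [1, 2, 4] / [3, 5, 7] / [6, 8];  common shape = (3, 3, 2)

Row-insert the values π_1, π_2, … into P one at a time, bumping the leftmost entry strictly greater than the inserted value down to the next row. The recording tableau Q records, in position (i, j), the step at which that cell was added to P.
  Insert 5 (step 1): P = [5];  Q = [1]
  Insert 7 (step 2): P = [5, 7];  Q = [1, 2]
  Insert 2 (step 3): P = [2, 7] / [5];  Q = [1, 2] / [3]
  Insert 8 (step 4): P = [2, 7, 8] / [5];  Q = [1, 2, 4] / [3]
  Insert 3 (step 5): P = [2, 3, 8] / [5, 7];  Q = [1, 2, 4] / [3, 5]
  Insert 1 (step 6): P = [1, 3, 8] / [2, 7] / [5];  Q = [1, 2, 4] / [3, 5] / [6]
  Insert 6 (step 7): P = [1, 3, 6] / [2, 7, 8] / [5];  Q = [1, 2, 4] / [3, 5, 7] / [6]
  Insert 4 (step 8): P = [1, 3, 4] / [2, 6, 8] / [5, 7];  Q = [1, 2, 4] / [3, 5, 7] / [6, 8]
Final shape: (3, 3, 2).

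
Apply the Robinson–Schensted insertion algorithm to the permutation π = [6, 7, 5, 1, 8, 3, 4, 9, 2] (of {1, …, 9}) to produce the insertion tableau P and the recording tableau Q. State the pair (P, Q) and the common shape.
P = [1, 2, 4, 9] / [3, 7, 8] / [5] / [6];  Q = [1, 2, 5, 8] / [3, 6, 7] / [4] / [9];  common shape = (4, 3, 1, 1)

Row-insert the values π_1, π_2, … into P one at a time, bumping the leftmost entry strictly greater than the inserted value down to the next row. The recording tableau Q records, in position (i, j), the step at which that cell was added to P.
  Insert 6 (step 1): P = [6];  Q = [1]
  Insert 7 (step 2): P = [6, 7];  Q = [1, 2]
  Insert 5 (step 3): P = [5, 7] / [6];  Q = [1, 2] / [3]
  Insert 1 (step 4): P = [1, 7] / [5] / [6];  Q = [1, 2] / [3] / [4]
  Insert 8 (step 5): P = [1, 7, 8] / [5] / [6];  Q = [1, 2, 5] / [3] / [4]
  Insert 3 (step 6): P = [1, 3, 8] / [5, 7] / [6];  Q = [1, 2, 5] / [3, 6] / [4]
  Insert 4 (step 7): P = [1, 3, 4] / [5, 7, 8] / [6];  Q = [1, 2, 5] / [3, 6, 7] / [4]
  Insert 9 (step 8): P = [1, 3, 4, 9] / [5, 7, 8] / [6];  Q = [1, 2, 5, 8] / [3, 6, 7] / [4]
  Insert 2 (step 9): P = [1, 2, 4, 9] / [3, 7, 8] / [5] / [6];  Q = [1, 2, 5, 8] / [3, 6, 7] / [4] / [9]
Final shape: (4, 3, 1, 1).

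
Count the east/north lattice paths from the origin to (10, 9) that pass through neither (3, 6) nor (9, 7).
Number of paths = 49742

Inclusion–exclusion. Total paths: C(19, 10) = 92378. Through P₁: C(9, 3)·C(10, 7) = 10080. Through P₂: C(16, 9)·C(3, 1) = 34320. Since P₁ is strictly southwest of P₂, a monotone path through both must visit P₁ then P₂; paths through both = C(9, 3)·C(7, 6)·C(3, 1) = 1764. Avoid both = 92378 − 10080 − 34320 + 1764 = 49742.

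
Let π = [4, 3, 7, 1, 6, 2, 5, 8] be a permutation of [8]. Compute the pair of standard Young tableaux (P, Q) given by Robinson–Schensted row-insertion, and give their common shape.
P = [1, 2, 5, 8] / [3, 6] / [4, 7];  Q = [1, 3, 7, 8] / [2, 5] / [4, 6];  common shape = (4, 2, 2)

Row-insert the values π_1, π_2, … into P one at a time, bumping the leftmost entry strictly greater than the inserted value down to the next row. The recording tableau Q records, in position (i, j), the step at which that cell was added to P.
  Insert 4 (step 1): P = [4];  Q = [1]
  Insert 3 (step 2): P = [3] / [4];  Q = [1] / [2]
  Insert 7 (step 3): P = [3, 7] / [4];  Q = [1, 3] / [2]
  Insert 1 (step 4): P = [1, 7] / [3] / [4];  Q = [1, 3] / [2] / [4]
  Insert 6 (step 5): P = [1, 6] / [3, 7] / [4];  Q = [1, 3] / [2, 5] / [4]
  Insert 2 (step 6): P = [1, 2] / [3, 6] / [4, 7];  Q = [1, 3] / [2, 5] / [4, 6]
  Insert 5 (step 7): P = [1, 2, 5] / [3, 6] / [4, 7];  Q = [1, 3, 7] / [2, 5] / [4, 6]
  Insert 8 (step 8): P = [1, 2, 5, 8] / [3, 6] / [4, 7];  Q = [1, 3, 7, 8] / [2, 5] / [4, 6]
Final shape: (4, 2, 2).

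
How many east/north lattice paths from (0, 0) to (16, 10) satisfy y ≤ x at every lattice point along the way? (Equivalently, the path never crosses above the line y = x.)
Number of paths = 2187185

By the reflection principle (André's argument), the number of monotone paths to (16, 10) with n ≤ m that never go above y = x is C(26, 16) − C(26, 17) = 5311735 − 3124550 = 2187185.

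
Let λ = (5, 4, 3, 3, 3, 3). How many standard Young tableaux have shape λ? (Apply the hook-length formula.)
# SYT of shape (5, 4, 3, 3, 3, 3) = 67897830

Hook-length formula: f^λ = n! / Π hook(c), product over all cells c of the Young diagram. For λ = (5, 4, 3, 3, 3, 3), n = 21 boxes. Hook lengths by row (left-to-right, top-to-bottom): [10, 9, 8, 3, 1]; [8, 7, 6, 1]; [6, 5, 4]; [5, 4, 3]; [4, 3, 2]; [3, 2, 1]. Product of hooks = 752467968000. So f^λ = 21! / 752467968000 = 51090942171709440000 / 752467968000 = 67897830.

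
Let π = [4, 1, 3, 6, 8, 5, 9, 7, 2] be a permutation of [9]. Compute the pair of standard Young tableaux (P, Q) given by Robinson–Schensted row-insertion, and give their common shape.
P = [1, 2, 5, 7, 9] / [3, 6, 8] / [4];  Q = [1, 3, 4, 5, 7] / [2, 6, 8] / [9];  common shape = (5, 3, 1)

Row-insert the values π_1, π_2, … into P one at a time, bumping the leftmost entry strictly greater than the inserted value down to the next row. The recording tableau Q records, in position (i, j), the step at which that cell was added to P.
  Insert 4 (step 1): P = [4];  Q = [1]
  Insert 1 (step 2): P = [1] / [4];  Q = [1] / [2]
  Insert 3 (step 3): P = [1, 3] / [4];  Q = [1, 3] / [2]
  Insert 6 (step 4): P = [1, 3, 6] / [4];  Q = [1, 3, 4] / [2]
  Insert 8 (step 5): P = [1, 3, 6, 8] / [4];  Q = [1, 3, 4, 5] / [2]
  Insert 5 (step 6): P = [1, 3, 5, 8] / [4, 6];  Q = [1, 3, 4, 5] / [2, 6]
  Insert 9 (step 7): P = [1, 3, 5, 8, 9] / [4, 6];  Q = [1, 3, 4, 5, 7] / [2, 6]
  Insert 7 (step 8): P = [1, 3, 5, 7, 9] / [4, 6, 8];  Q = [1, 3, 4, 5, 7] / [2, 6, 8]
  Insert 2 (step 9): P = [1, 2, 5, 7, 9] / [3, 6, 8] / [4];  Q = [1, 3, 4, 5, 7] / [2, 6, 8] / [9]
Final shape: (5, 3, 1).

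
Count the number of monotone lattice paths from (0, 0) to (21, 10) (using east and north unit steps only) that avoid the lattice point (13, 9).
Number of paths = 39875385

Total paths from (0, 0) to (21, 10): C(31, 21) = 44352165. Paths through (13, 9): (paths (0, 0) → (13, 9)) × (paths (13, 9) → (21, 10)) = C(22, 13) · C(9, 8) = 497420 · 9 = 4476780. Avoidance count = 44352165 − 4476780 = 39875385.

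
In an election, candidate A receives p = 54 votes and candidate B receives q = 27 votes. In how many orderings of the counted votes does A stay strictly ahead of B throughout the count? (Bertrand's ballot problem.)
Strict-lead orderings = 768759815833950334240

Total orderings of the 81 votes with 54 for A: C(81, 54) = 2306279447501851002720. By the Bertrand ballot formula (Cycle Lemma / reflection principle), the number of orderings in which A is strictly ahead of B throughout is (p − q)/(p + q) · C(p + q, p) = (54 − 27)/(54 + 27) · 2306279447501851002720 = 768759815833950334240.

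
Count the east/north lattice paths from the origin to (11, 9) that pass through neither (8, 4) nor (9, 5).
Number of paths = 125060

Inclusion–exclusion. Total paths: C(20, 11) = 167960. Through P₁: C(12, 8)·C(8, 3) = 27720. Through P₂: C(14, 9)·C(6, 2) = 30030. Since P₁ is strictly southwest of P₂, a monotone path through both must visit P₁ then P₂; paths through both = C(12, 8)·C(2, 1)·C(6, 2) = 14850. Avoid both = 167960 − 27720 − 30030 + 14850 = 125060.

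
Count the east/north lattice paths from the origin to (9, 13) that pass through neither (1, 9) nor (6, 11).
Number of paths = 370810

Inclusion–exclusion. Total paths: C(22, 9) = 497420. Through P₁: C(10, 1)·C(12, 8) = 4950. Through P₂: C(17, 6)·C(5, 3) = 123760. Since P₁ is strictly southwest of P₂, a monotone path through both must visit P₁ then P₂; paths through both = C(10, 1)·C(7, 5)·C(5, 3) = 2100. Avoid both = 497420 − 4950 − 123760 + 2100 = 370810.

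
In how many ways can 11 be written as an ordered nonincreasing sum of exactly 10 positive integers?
p(11, 10 parts) = 1

Partitions of n into exactly k parts ↔ partitions of n − k into at most k parts (subtract 1 from each part). For n = 11, k = 10, the partitions are: 2+1+1+1+1+1+1+1+1+1. Count = 1.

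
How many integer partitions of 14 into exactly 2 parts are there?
p(14, 2 parts) = 7

Partitions of n into exactly k parts ↔ partitions of n − k into at most k parts (subtract 1 from each part). For n = 14, k = 2, the partitions are: 13+1, 12+2, 11+3, 10+4, 9+5, 8+6, 7+7. Count = 7.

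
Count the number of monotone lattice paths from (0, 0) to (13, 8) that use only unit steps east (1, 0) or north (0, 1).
Number of paths = 203490

A monotone lattice path from (0, 0) to (13, 8) consists of 13 east steps and 8 north steps in some order, so it is determined by which 13 of the 21 steps are east. The count is C(21, 13) = 203490.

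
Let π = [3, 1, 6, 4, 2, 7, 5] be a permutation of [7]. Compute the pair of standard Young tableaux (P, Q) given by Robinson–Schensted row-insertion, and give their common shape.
P = [1, 2, 5] / [3, 4, 7] / [6];  Q = [1, 3, 6] / [2, 4, 7] / [5];  common shape = (3, 3, 1)

Row-insert the values π_1, π_2, … into P one at a time, bumping the leftmost entry strictly greater than the inserted value down to the next row. The recording tableau Q records, in position (i, j), the step at which that cell was added to P.
  Insert 3 (step 1): P = [3];  Q = [1]
  Insert 1 (step 2): P = [1] / [3];  Q = [1] / [2]
  Insert 6 (step 3): P = [1, 6] / [3];  Q = [1, 3] / [2]
  Insert 4 (step 4): P = [1, 4] / [3, 6];  Q = [1, 3] / [2, 4]
  Insert 2 (step 5): P = [1, 2] / [3, 4] / [6];  Q = [1, 3] / [2, 4] / [5]
  Insert 7 (step 6): P = [1, 2, 7] / [3, 4] / [6];  Q = [1, 3, 6] / [2, 4] / [5]
  Insert 5 (step 7): P = [1, 2, 5] / [3, 4, 7] / [6];  Q = [1, 3, 6] / [2, 4, 7] / [5]
Final shape: (3, 3, 1).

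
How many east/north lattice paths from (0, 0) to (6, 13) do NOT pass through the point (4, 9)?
Number of paths = 16407

Total paths from (0, 0) to (6, 13): C(19, 6) = 27132. Paths through (4, 9): (paths (0, 0) → (4, 9)) × (paths (4, 9) → (6, 13)) = C(13, 4) · C(6, 2) = 715 · 15 = 10725. Avoidance count = 27132 − 10725 = 16407.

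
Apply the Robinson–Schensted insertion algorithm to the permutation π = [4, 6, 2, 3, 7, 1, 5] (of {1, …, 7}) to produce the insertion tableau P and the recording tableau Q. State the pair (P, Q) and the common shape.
P = [1, 3, 5] / [2, 6, 7] / [4];  Q = [1, 2, 5] / [3, 4, 7] / [6];  common shape = (3, 3, 1)

Row-insert the values π_1, π_2, … into P one at a time, bumping the leftmost entry strictly greater than the inserted value down to the next row. The recording tableau Q records, in position (i, j), the step at which that cell was added to P.
  Insert 4 (step 1): P = [4];  Q = [1]
  Insert 6 (step 2): P = [4, 6];  Q = [1, 2]
  Insert 2 (step 3): P = [2, 6] / [4];  Q = [1, 2] / [3]
  Insert 3 (step 4): P = [2, 3] / [4, 6];  Q = [1, 2] / [3, 4]
  Insert 7 (step 5): P = [2, 3, 7] / [4, 6];  Q = [1, 2, 5] / [3, 4]
  Insert 1 (step 6): P = [1, 3, 7] / [2, 6] / [4];  Q = [1, 2, 5] / [3, 4] / [6]
  Insert 5 (step 7): P = [1, 3, 5] / [2, 6, 7] / [4];  Q = [1, 2, 5] / [3, 4, 7] / [6]
Final shape: (3, 3, 1).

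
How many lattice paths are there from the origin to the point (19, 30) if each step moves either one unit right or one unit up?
Number of paths = 18851684897584

A monotone lattice path from (0, 0) to (19, 30) consists of 19 east steps and 30 north steps in some order, so it is determined by which 19 of the 49 steps are east. The count is C(49, 19) = 18851684897584.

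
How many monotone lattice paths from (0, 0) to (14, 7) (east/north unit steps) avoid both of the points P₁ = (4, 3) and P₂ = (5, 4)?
Number of paths = 68925

Inclusion–exclusion. Total paths: C(21, 14) = 116280. Through P₁: C(7, 4)·C(14, 10) = 35035. Through P₂: C(9, 5)·C(12, 9) = 27720. Since P₁ is strictly southwest of P₂, a monotone path through both must visit P₁ then P₂; paths through both = C(7, 4)·C(2, 1)·C(12, 9) = 15400. Avoid both = 116280 − 35035 − 27720 + 15400 = 68925.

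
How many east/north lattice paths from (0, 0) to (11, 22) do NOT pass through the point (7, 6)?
Number of paths = 185222700

Total paths from (0, 0) to (11, 22): C(33, 11) = 193536720. Paths through (7, 6): (paths (0, 0) → (7, 6)) × (paths (7, 6) → (11, 22)) = C(13, 7) · C(20, 4) = 1716 · 4845 = 8314020. Avoidance count = 193536720 − 8314020 = 185222700.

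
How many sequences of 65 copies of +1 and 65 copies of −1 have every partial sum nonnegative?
C_65 = 1440418573150919668872489894243865350

These ballot sequences are counted by the Catalan number C_n = (1/(n + 1)) · C(2n, n). For n = 65: C_65 = (1/66) · C(130, 65) = 95067625827960698145584333020095113100/66 = 1440418573150919668872489894243865350.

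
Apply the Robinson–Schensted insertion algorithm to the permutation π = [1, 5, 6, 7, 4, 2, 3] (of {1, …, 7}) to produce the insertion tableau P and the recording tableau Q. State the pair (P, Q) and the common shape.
P = [1, 2, 3, 7] / [4, 6] / [5];  Q = [1, 2, 3, 4] / [5, 7] / [6];  common shape = (4, 2, 1)

Row-insert the values π_1, π_2, … into P one at a time, bumping the leftmost entry strictly greater than the inserted value down to the next row. The recording tableau Q records, in position (i, j), the step at which that cell was added to P.
  Insert 1 (step 1): P = [1];  Q = [1]
  Insert 5 (step 2): P = [1, 5];  Q = [1, 2]
  Insert 6 (step 3): P = [1, 5, 6];  Q = [1, 2, 3]
  Insert 7 (step 4): P = [1, 5, 6, 7];  Q = [1, 2, 3, 4]
  Insert 4 (step 5): P = [1, 4, 6, 7] / [5];  Q = [1, 2, 3, 4] / [5]
  Insert 2 (step 6): P = [1, 2, 6, 7] / [4] / [5];  Q = [1, 2, 3, 4] / [5] / [6]
  Insert 3 (step 7): P = [1, 2, 3, 7] / [4, 6] / [5];  Q = [1, 2, 3, 4] / [5, 7] / [6]
Final shape: (4, 2, 1).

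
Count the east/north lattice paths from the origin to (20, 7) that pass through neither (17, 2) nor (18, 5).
Number of paths = 680664

Inclusion–exclusion. Total paths: C(27, 20) = 888030. Through P₁: C(19, 17)·C(8, 3) = 9576. Through P₂: C(23, 18)·C(4, 2) = 201894. Since P₁ is strictly southwest of P₂, a monotone path through both must visit P₁ then P₂; paths through both = C(19, 17)·C(4, 1)·C(4, 2) = 4104. Avoid both = 888030 − 9576 − 201894 + 4104 = 680664.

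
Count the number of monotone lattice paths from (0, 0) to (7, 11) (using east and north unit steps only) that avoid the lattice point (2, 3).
Number of paths = 18954

Total paths from (0, 0) to (7, 11): C(18, 7) = 31824. Paths through (2, 3): (paths (0, 0) → (2, 3)) × (paths (2, 3) → (7, 11)) = C(5, 2) · C(13, 5) = 10 · 1287 = 12870. Avoidance count = 31824 − 12870 = 18954.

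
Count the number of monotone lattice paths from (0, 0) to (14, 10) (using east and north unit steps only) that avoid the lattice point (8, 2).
Number of paths = 1826121

Total paths from (0, 0) to (14, 10): C(24, 14) = 1961256. Paths through (8, 2): (paths (0, 0) → (8, 2)) × (paths (8, 2) → (14, 10)) = C(10, 8) · C(14, 6) = 45 · 3003 = 135135. Avoidance count = 1961256 − 135135 = 1826121.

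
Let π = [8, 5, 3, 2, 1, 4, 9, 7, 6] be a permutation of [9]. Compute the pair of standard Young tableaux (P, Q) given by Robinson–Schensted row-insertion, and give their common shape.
P = [1, 4, 6] / [2, 7] / [3, 9] / [5] / [8];  Q = [1, 6, 7] / [2, 8] / [3, 9] / [4] / [5];  common shape = (3, 2, 2, 1, 1)

Row-insert the values π_1, π_2, … into P one at a time, bumping the leftmost entry strictly greater than the inserted value down to the next row. The recording tableau Q records, in position (i, j), the step at which that cell was added to P.
  Insert 8 (step 1): P = [8];  Q = [1]
  Insert 5 (step 2): P = [5] / [8];  Q = [1] / [2]
  Insert 3 (step 3): P = [3] / [5] / [8];  Q = [1] / [2] / [3]
  Insert 2 (step 4): P = [2] / [3] / [5] / [8];  Q = [1] / [2] / [3] / [4]
  Insert 1 (step 5): P = [1] / [2] / [3] / [5] / [8];  Q = [1] / [2] / [3] / [4] / [5]
  Insert 4 (step 6): P = [1, 4] / [2] / [3] / [5] / [8];  Q = [1, 6] / [2] / [3] / [4] / [5]
  Insert 9 (step 7): P = [1, 4, 9] / [2] / [3] / [5] / [8];  Q = [1, 6, 7] / [2] / [3] / [4] / [5]
  Insert 7 (step 8): P = [1, 4, 7] / [2, 9] / [3] / [5] / [8];  Q = [1, 6, 7] / [2, 8] / [3] / [4] / [5]
  Insert 6 (step 9): P = [1, 4, 6] / [2, 7] / [3, 9] / [5] / [8];  Q = [1, 6, 7] / [2, 8] / [3, 9] / [4] / [5]
Final shape: (3, 2, 2, 1, 1).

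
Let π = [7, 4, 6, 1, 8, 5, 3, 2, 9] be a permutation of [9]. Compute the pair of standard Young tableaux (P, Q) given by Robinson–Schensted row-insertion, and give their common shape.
P = [1, 2, 8, 9] / [3, 5] / [4] / [6] / [7];  Q = [1, 3, 5, 9] / [2, 6] / [4] / [7] / [8];  common shape = (4, 2, 1, 1, 1)

Row-insert the values π_1, π_2, … into P one at a time, bumping the leftmost entry strictly greater than the inserted value down to the next row. The recording tableau Q records, in position (i, j), the step at which that cell was added to P.
  Insert 7 (step 1): P = [7];  Q = [1]
  Insert 4 (step 2): P = [4] / [7];  Q = [1] / [2]
  Insert 6 (step 3): P = [4, 6] / [7];  Q = [1, 3] / [2]
  Insert 1 (step 4): P = [1, 6] / [4] / [7];  Q = [1, 3] / [2] / [4]
  Insert 8 (step 5): P = [1, 6, 8] / [4] / [7];  Q = [1, 3, 5] / [2] / [4]
  Insert 5 (step 6): P = [1, 5, 8] / [4, 6] / [7];  Q = [1, 3, 5] / [2, 6] / [4]
  Insert 3 (step 7): P = [1, 3, 8] / [4, 5] / [6] / [7];  Q = [1, 3, 5] / [2, 6] / [4] / [7]
  Insert 2 (step 8): P = [1, 2, 8] / [3, 5] / [4] / [6] / [7];  Q = [1, 3, 5] / [2, 6] / [4] / [7] / [8]
  Insert 9 (step 9): P = [1, 2, 8, 9] / [3, 5] / [4] / [6] / [7];  Q = [1, 3, 5, 9] / [2, 6] / [4] / [7] / [8]
Final shape: (4, 2, 1, 1, 1).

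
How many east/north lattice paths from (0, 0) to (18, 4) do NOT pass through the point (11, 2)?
Number of paths = 4507

Total paths from (0, 0) to (18, 4): C(22, 18) = 7315. Paths through (11, 2): (paths (0, 0) → (11, 2)) × (paths (11, 2) → (18, 4)) = C(13, 11) · C(9, 7) = 78 · 36 = 2808. Avoidance count = 7315 − 2808 = 4507.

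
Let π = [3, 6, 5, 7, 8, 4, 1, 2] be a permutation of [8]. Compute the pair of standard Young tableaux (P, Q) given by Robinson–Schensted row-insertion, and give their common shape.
P = [1, 2, 7, 8] / [3, 4] / [5] / [6];  Q = [1, 2, 4, 5] / [3, 8] / [6] / [7];  common shape = (4, 2, 1, 1)

Row-insert the values π_1, π_2, … into P one at a time, bumping the leftmost entry strictly greater than the inserted value down to the next row. The recording tableau Q records, in position (i, j), the step at which that cell was added to P.
  Insert 3 (step 1): P = [3];  Q = [1]
  Insert 6 (step 2): P = [3, 6];  Q = [1, 2]
  Insert 5 (step 3): P = [3, 5] / [6];  Q = [1, 2] / [3]
  Insert 7 (step 4): P = [3, 5, 7] / [6];  Q = [1, 2, 4] / [3]
  Insert 8 (step 5): P = [3, 5, 7, 8] / [6];  Q = [1, 2, 4, 5] / [3]
  Insert 4 (step 6): P = [3, 4, 7, 8] / [5] / [6];  Q = [1, 2, 4, 5] / [3] / [6]
  Insert 1 (step 7): P = [1, 4, 7, 8] / [3] / [5] / [6];  Q = [1, 2, 4, 5] / [3] / [6] / [7]
  Insert 2 (step 8): P = [1, 2, 7, 8] / [3, 4] / [5] / [6];  Q = [1, 2, 4, 5] / [3, 8] / [6] / [7]
Final shape: (4, 2, 1, 1).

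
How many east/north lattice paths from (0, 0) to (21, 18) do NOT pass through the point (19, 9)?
Number of paths = 61979264490

Total paths from (0, 0) to (21, 18): C(39, 21) = 62359143990. Paths through (19, 9): (paths (0, 0) → (19, 9)) × (paths (19, 9) → (21, 18)) = C(28, 19) · C(11, 2) = 6906900 · 55 = 379879500. Avoidance count = 62359143990 − 379879500 = 61979264490.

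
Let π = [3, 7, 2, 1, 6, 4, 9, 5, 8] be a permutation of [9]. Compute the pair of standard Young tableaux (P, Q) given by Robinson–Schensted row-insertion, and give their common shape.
P = [1, 4, 5, 8] / [2, 6, 9] / [3, 7];  Q = [1, 2, 7, 9] / [3, 5, 8] / [4, 6];  common shape = (4, 3, 2)

Row-insert the values π_1, π_2, … into P one at a time, bumping the leftmost entry strictly greater than the inserted value down to the next row. The recording tableau Q records, in position (i, j), the step at which that cell was added to P.
  Insert 3 (step 1): P = [3];  Q = [1]
  Insert 7 (step 2): P = [3, 7];  Q = [1, 2]
  Insert 2 (step 3): P = [2, 7] / [3];  Q = [1, 2] / [3]
  Insert 1 (step 4): P = [1, 7] / [2] / [3];  Q = [1, 2] / [3] / [4]
  Insert 6 (step 5): P = [1, 6] / [2, 7] / [3];  Q = [1, 2] / [3, 5] / [4]
  Insert 4 (step 6): P = [1, 4] / [2, 6] / [3, 7];  Q = [1, 2] / [3, 5] / [4, 6]
  Insert 9 (step 7): P = [1, 4, 9] / [2, 6] / [3, 7];  Q = [1, 2, 7] / [3, 5] / [4, 6]
  Insert 5 (step 8): P = [1, 4, 5] / [2, 6, 9] / [3, 7];  Q = [1, 2, 7] / [3, 5, 8] / [4, 6]
  Insert 8 (step 9): P = [1, 4, 5, 8] / [2, 6, 9] / [3, 7];  Q = [1, 2, 7, 9] / [3, 5, 8] / [4, 6]
Final shape: (4, 3, 2).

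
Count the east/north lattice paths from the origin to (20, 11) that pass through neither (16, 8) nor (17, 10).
Number of paths = 34011342

Inclusion–exclusion. Total paths: C(31, 20) = 84672315. Through P₁: C(24, 16)·C(7, 4) = 25741485. Through P₂: C(27, 17)·C(4, 3) = 33745140. Since P₁ is strictly southwest of P₂, a monotone path through both must visit P₁ then P₂; paths through both = C(24, 16)·C(3, 1)·C(4, 3) = 8825652. Avoid both = 84672315 − 25741485 − 33745140 + 8825652 = 34011342.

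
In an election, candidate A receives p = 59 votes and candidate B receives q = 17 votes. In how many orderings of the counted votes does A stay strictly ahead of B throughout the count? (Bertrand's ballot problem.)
Strict-lead orderings = 21123646950457800

Total orderings of the 76 votes with 59 for A: C(76, 59) = 38223742100828400. By the Bertrand ballot formula (Cycle Lemma / reflection principle), the number of orderings in which A is strictly ahead of B throughout is (p − q)/(p + q) · C(p + q, p) = (59 − 17)/(59 + 17) · 38223742100828400 = 21123646950457800.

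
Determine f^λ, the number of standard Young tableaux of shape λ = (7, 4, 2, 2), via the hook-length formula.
# SYT of shape (7, 4, 2, 2) = 112112

Hook-length formula: f^λ = n! / Π hook(c), product over all cells c of the Young diagram. For λ = (7, 4, 2, 2), n = 15 boxes. Hook lengths by row (left-to-right, top-to-bottom): [10, 9, 6, 5, 3, 2, 1]; [6, 5, 2, 1]; [3, 2]; [2, 1]. Product of hooks = 11664000. So f^λ = 15! / 11664000 = 1307674368000 / 11664000 = 112112.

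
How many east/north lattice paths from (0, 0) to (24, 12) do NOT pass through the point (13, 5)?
Number of paths = 979009668

Total paths from (0, 0) to (24, 12): C(36, 24) = 1251677700. Paths through (13, 5): (paths (0, 0) → (13, 5)) × (paths (13, 5) → (24, 12)) = C(18, 13) · C(18, 11) = 8568 · 31824 = 272668032. Avoidance count = 1251677700 − 272668032 = 979009668.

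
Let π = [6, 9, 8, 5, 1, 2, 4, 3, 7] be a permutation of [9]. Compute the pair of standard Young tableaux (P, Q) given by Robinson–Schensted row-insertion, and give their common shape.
P = [1, 2, 3, 7] / [4, 8] / [5] / [6] / [9];  Q = [1, 2, 7, 9] / [3, 6] / [4] / [5] / [8];  common shape = (4, 2, 1, 1, 1)

Row-insert the values π_1, π_2, … into P one at a time, bumping the leftmost entry strictly greater than the inserted value down to the next row. The recording tableau Q records, in position (i, j), the step at which that cell was added to P.
  Insert 6 (step 1): P = [6];  Q = [1]
  Insert 9 (step 2): P = [6, 9];  Q = [1, 2]
  Insert 8 (step 3): P = [6, 8] / [9];  Q = [1, 2] / [3]
  Insert 5 (step 4): P = [5, 8] / [6] / [9];  Q = [1, 2] / [3] / [4]
  Insert 1 (step 5): P = [1, 8] / [5] / [6] / [9];  Q = [1, 2] / [3] / [4] / [5]
  Insert 2 (step 6): P = [1, 2] / [5, 8] / [6] / [9];  Q = [1, 2] / [3, 6] / [4] / [5]
  Insert 4 (step 7): P = [1, 2, 4] / [5, 8] / [6] / [9];  Q = [1, 2, 7] / [3, 6] / [4] / [5]
  Insert 3 (step 8): P = [1, 2, 3] / [4, 8] / [5] / [6] / [9];  Q = [1, 2, 7] / [3, 6] / [4] / [5] / [8]
  Insert 7 (step 9): P = [1, 2, 3, 7] / [4, 8] / [5] / [6] / [9];  Q = [1, 2, 7, 9] / [3, 6] / [4] / [5] / [8]
Final shape: (4, 2, 1, 1, 1).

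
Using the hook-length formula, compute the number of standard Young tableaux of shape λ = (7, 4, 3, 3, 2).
# SYT of shape (7, 4, 3, 3, 2) = 28569996

Hook-length formula: f^λ = n! / Π hook(c), product over all cells c of the Young diagram. For λ = (7, 4, 3, 3, 2), n = 19 boxes. Hook lengths by row (left-to-right, top-to-bottom): [11, 10, 8, 5, 3, 2, 1]; [7, 6, 4, 1]; [5, 4, 2]; [4, 3, 1]; [2, 1]. Product of hooks = 4257792000. So f^λ = 19! / 4257792000 = 121645100408832000 / 4257792000 = 28569996.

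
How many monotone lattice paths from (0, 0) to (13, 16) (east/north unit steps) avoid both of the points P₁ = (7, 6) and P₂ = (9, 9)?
Number of paths = 43740387

Inclusion–exclusion. Total paths: C(29, 13) = 67863915. Through P₁: C(13, 7)·C(16, 6) = 13741728. Through P₂: C(18, 9)·C(11, 4) = 16044600. Since P₁ is strictly southwest of P₂, a monotone path through both must visit P₁ then P₂; paths through both = C(13, 7)·C(5, 2)·C(11, 4) = 5662800. Avoid both = 67863915 − 13741728 − 16044600 + 5662800 = 43740387.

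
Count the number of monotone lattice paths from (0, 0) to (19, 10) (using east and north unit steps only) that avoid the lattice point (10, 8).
Number of paths = 17623320

Total paths from (0, 0) to (19, 10): C(29, 19) = 20030010. Paths through (10, 8): (paths (0, 0) → (10, 8)) × (paths (10, 8) → (19, 10)) = C(18, 10) · C(11, 9) = 43758 · 55 = 2406690. Avoidance count = 20030010 − 2406690 = 17623320.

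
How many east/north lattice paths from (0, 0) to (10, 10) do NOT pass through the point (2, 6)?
Number of paths = 170896

Total paths from (0, 0) to (10, 10): C(20, 10) = 184756. Paths through (2, 6): (paths (0, 0) → (2, 6)) × (paths (2, 6) → (10, 10)) = C(8, 2) · C(12, 8) = 28 · 495 = 13860. Avoidance count = 184756 − 13860 = 170896.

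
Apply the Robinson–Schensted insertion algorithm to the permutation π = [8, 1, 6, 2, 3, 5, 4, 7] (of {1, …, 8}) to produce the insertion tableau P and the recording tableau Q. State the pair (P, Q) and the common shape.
P = [1, 2, 3, 4, 7] / [5] / [6] / [8];  Q = [1, 3, 5, 6, 8] / [2] / [4] / [7];  common shape = (5, 1, 1, 1)

Row-insert the values π_1, π_2, … into P one at a time, bumping the leftmost entry strictly greater than the inserted value down to the next row. The recording tableau Q records, in position (i, j), the step at which that cell was added to P.
  Insert 8 (step 1): P = [8];  Q = [1]
  Insert 1 (step 2): P = [1] / [8];  Q = [1] / [2]
  Insert 6 (step 3): P = [1, 6] / [8];  Q = [1, 3] / [2]
  Insert 2 (step 4): P = [1, 2] / [6] / [8];  Q = [1, 3] / [2] / [4]
  Insert 3 (step 5): P = [1, 2, 3] / [6] / [8];  Q = [1, 3, 5] / [2] / [4]
  Insert 5 (step 6): P = [1, 2, 3, 5] / [6] / [8];  Q = [1, 3, 5, 6] / [2] / [4]
  Insert 4 (step 7): P = [1, 2, 3, 4] / [5] / [6] / [8];  Q = [1, 3, 5, 6] / [2] / [4] / [7]
  Insert 7 (step 8): P = [1, 2, 3, 4, 7] / [5] / [6] / [8];  Q = [1, 3, 5, 6, 8] / [2] / [4] / [7]
Final shape: (5, 1, 1, 1).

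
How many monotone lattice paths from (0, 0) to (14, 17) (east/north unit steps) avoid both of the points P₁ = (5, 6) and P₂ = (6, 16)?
Number of paths = 186959226

Inclusion–exclusion. Total paths: C(31, 14) = 265182525. Through P₁: C(11, 5)·C(20, 9) = 77597520. Through P₂: C(22, 6)·C(9, 8) = 671517. Since P₁ is strictly southwest of P₂, a monotone path through both must visit P₁ then P₂; paths through both = C(11, 5)·C(11, 1)·C(9, 8) = 45738. Avoid both = 265182525 − 77597520 − 671517 + 45738 = 186959226.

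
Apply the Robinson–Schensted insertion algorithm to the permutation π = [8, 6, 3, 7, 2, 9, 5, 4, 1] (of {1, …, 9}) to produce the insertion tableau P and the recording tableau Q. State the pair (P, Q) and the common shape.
P = [1, 4, 9] / [2, 5] / [3, 7] / [6] / [8];  Q = [1, 4, 6] / [2, 7] / [3, 8] / [5] / [9];  common shape = (3, 2, 2, 1, 1)

Row-insert the values π_1, π_2, … into P one at a time, bumping the leftmost entry strictly greater than the inserted value down to the next row. The recording tableau Q records, in position (i, j), the step at which that cell was added to P.
  Insert 8 (step 1): P = [8];  Q = [1]
  Insert 6 (step 2): P = [6] / [8];  Q = [1] / [2]
  Insert 3 (step 3): P = [3] / [6] / [8];  Q = [1] / [2] / [3]
  Insert 7 (step 4): P = [3, 7] / [6] / [8];  Q = [1, 4] / [2] / [3]
  Insert 2 (step 5): P = [2, 7] / [3] / [6] / [8];  Q = [1, 4] / [2] / [3] / [5]
  Insert 9 (step 6): P = [2, 7, 9] / [3] / [6] / [8];  Q = [1, 4, 6] / [2] / [3] / [5]
  Insert 5 (step 7): P = [2, 5, 9] / [3, 7] / [6] / [8];  Q = [1, 4, 6] / [2, 7] / [3] / [5]
  Insert 4 (step 8): P = [2, 4, 9] / [3, 5] / [6, 7] / [8];  Q = [1, 4, 6] / [2, 7] / [3, 8] / [5]
  Insert 1 (step 9): P = [1, 4, 9] / [2, 5] / [3, 7] / [6] / [8];  Q = [1, 4, 6] / [2, 7] / [3, 8] / [5] / [9]
Final shape: (3, 2, 2, 1, 1).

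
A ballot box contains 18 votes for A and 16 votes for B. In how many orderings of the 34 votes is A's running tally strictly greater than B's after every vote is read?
Strict-lead orderings = 129644790

Total orderings of the 34 votes with 18 for A: C(34, 18) = 2203961430. By the Bertrand ballot formula (Cycle Lemma / reflection principle), the number of orderings in which A is strictly ahead of B throughout is (p − q)/(p + q) · C(p + q, p) = (18 − 16)/(18 + 16) · 2203961430 = 129644790.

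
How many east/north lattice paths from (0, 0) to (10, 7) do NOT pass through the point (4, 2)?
Number of paths = 12518

Total paths from (0, 0) to (10, 7): C(17, 10) = 19448. Paths through (4, 2): (paths (0, 0) → (4, 2)) × (paths (4, 2) → (10, 7)) = C(6, 4) · C(11, 6) = 15 · 462 = 6930. Avoidance count = 19448 − 6930 = 12518.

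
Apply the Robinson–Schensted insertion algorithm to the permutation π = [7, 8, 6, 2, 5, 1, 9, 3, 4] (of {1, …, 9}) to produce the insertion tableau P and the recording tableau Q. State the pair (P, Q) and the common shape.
P = [1, 3, 4] / [2, 5, 9] / [6, 8] / [7];  Q = [1, 2, 7] / [3, 5, 9] / [4, 8] / [6];  common shape = (3, 3, 2, 1)

Row-insert the values π_1, π_2, … into P one at a time, bumping the leftmost entry strictly greater than the inserted value down to the next row. The recording tableau Q records, in position (i, j), the step at which that cell was added to P.
  Insert 7 (step 1): P = [7];  Q = [1]
  Insert 8 (step 2): P = [7, 8];  Q = [1, 2]
  Insert 6 (step 3): P = [6, 8] / [7];  Q = [1, 2] / [3]
  Insert 2 (step 4): P = [2, 8] / [6] / [7];  Q = [1, 2] / [3] / [4]
  Insert 5 (step 5): P = [2, 5] / [6, 8] / [7];  Q = [1, 2] / [3, 5] / [4]
  Insert 1 (step 6): P = [1, 5] / [2, 8] / [6] / [7];  Q = [1, 2] / [3, 5] / [4] / [6]
  Insert 9 (step 7): P = [1, 5, 9] / [2, 8] / [6] / [7];  Q = [1, 2, 7] / [3, 5] / [4] / [6]
  Insert 3 (step 8): P = [1, 3, 9] / [2, 5] / [6, 8] / [7];  Q = [1, 2, 7] / [3, 5] / [4, 8] / [6]
  Insert 4 (step 9): P = [1, 3, 4] / [2, 5, 9] / [6, 8] / [7];  Q = [1, 2, 7] / [3, 5, 9] / [4, 8] / [6]
Final shape: (3, 3, 2, 1).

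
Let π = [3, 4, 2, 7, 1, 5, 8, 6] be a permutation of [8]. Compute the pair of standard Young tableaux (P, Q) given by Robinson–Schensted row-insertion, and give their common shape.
P = [1, 4, 5, 6] / [2, 7, 8] / [3];  Q = [1, 2, 4, 7] / [3, 6, 8] / [5];  common shape = (4, 3, 1)

Row-insert the values π_1, π_2, … into P one at a time, bumping the leftmost entry strictly greater than the inserted value down to the next row. The recording tableau Q records, in position (i, j), the step at which that cell was added to P.
  Insert 3 (step 1): P = [3];  Q = [1]
  Insert 4 (step 2): P = [3, 4];  Q = [1, 2]
  Insert 2 (step 3): P = [2, 4] / [3];  Q = [1, 2] / [3]
  Insert 7 (step 4): P = [2, 4, 7] / [3];  Q = [1, 2, 4] / [3]
  Insert 1 (step 5): P = [1, 4, 7] / [2] / [3];  Q = [1, 2, 4] / [3] / [5]
  Insert 5 (step 6): P = [1, 4, 5] / [2, 7] / [3];  Q = [1, 2, 4] / [3, 6] / [5]
  Insert 8 (step 7): P = [1, 4, 5, 8] / [2, 7] / [3];  Q = [1, 2, 4, 7] / [3, 6] / [5]
  Insert 6 (step 8): P = [1, 4, 5, 6] / [2, 7, 8] / [3];  Q = [1, 2, 4, 7] / [3, 6, 8] / [5]
Final shape: (4, 3, 1).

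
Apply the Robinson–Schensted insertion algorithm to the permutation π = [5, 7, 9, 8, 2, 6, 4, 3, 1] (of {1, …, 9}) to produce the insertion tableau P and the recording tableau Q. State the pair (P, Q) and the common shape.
P = [1, 3, 8] / [2, 6] / [4] / [5] / [7] / [9];  Q = [1, 2, 3] / [4, 6] / [5] / [7] / [8] / [9];  common shape = (3, 2, 1, 1, 1, 1)

Row-insert the values π_1, π_2, … into P one at a time, bumping the leftmost entry strictly greater than the inserted value down to the next row. The recording tableau Q records, in position (i, j), the step at which that cell was added to P.
  Insert 5 (step 1): P = [5];  Q = [1]
  Insert 7 (step 2): P = [5, 7];  Q = [1, 2]
  Insert 9 (step 3): P = [5, 7, 9];  Q = [1, 2, 3]
  Insert 8 (step 4): P = [5, 7, 8] / [9];  Q = [1, 2, 3] / [4]
  Insert 2 (step 5): P = [2, 7, 8] / [5] / [9];  Q = [1, 2, 3] / [4] / [5]
  Insert 6 (step 6): P = [2, 6, 8] / [5, 7] / [9];  Q = [1, 2, 3] / [4, 6] / [5]
  Insert 4 (step 7): P = [2, 4, 8] / [5, 6] / [7] / [9];  Q = [1, 2, 3] / [4, 6] / [5] / [7]
  Insert 3 (step 8): P = [2, 3, 8] / [4, 6] / [5] / [7] / [9];  Q = [1, 2, 3] / [4, 6] / [5] / [7] / [8]
  Insert 1 (step 9): P = [1, 3, 8] / [2, 6] / [4] / [5] / [7] / [9];  Q = [1, 2, 3] / [4, 6] / [5] / [7] / [8] / [9]
Final shape: (3, 2, 1, 1, 1, 1).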